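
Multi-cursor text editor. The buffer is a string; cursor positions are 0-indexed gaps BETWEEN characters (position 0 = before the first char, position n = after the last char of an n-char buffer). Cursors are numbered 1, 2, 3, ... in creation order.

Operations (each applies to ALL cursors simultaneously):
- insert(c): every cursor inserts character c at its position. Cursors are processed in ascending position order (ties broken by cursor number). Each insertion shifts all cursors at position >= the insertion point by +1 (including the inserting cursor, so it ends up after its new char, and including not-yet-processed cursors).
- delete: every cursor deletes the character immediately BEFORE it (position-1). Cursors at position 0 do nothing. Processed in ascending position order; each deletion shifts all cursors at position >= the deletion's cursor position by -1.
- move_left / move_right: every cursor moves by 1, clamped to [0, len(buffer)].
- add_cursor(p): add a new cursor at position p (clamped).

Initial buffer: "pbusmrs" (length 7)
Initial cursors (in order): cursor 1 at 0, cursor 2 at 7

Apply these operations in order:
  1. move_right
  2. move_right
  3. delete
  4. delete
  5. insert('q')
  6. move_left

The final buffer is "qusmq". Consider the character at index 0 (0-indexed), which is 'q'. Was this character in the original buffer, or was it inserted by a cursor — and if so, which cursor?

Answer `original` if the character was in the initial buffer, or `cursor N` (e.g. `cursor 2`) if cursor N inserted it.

After op 1 (move_right): buffer="pbusmrs" (len 7), cursors c1@1 c2@7, authorship .......
After op 2 (move_right): buffer="pbusmrs" (len 7), cursors c1@2 c2@7, authorship .......
After op 3 (delete): buffer="pusmr" (len 5), cursors c1@1 c2@5, authorship .....
After op 4 (delete): buffer="usm" (len 3), cursors c1@0 c2@3, authorship ...
After op 5 (insert('q')): buffer="qusmq" (len 5), cursors c1@1 c2@5, authorship 1...2
After op 6 (move_left): buffer="qusmq" (len 5), cursors c1@0 c2@4, authorship 1...2
Authorship (.=original, N=cursor N): 1 . . . 2
Index 0: author = 1

Answer: cursor 1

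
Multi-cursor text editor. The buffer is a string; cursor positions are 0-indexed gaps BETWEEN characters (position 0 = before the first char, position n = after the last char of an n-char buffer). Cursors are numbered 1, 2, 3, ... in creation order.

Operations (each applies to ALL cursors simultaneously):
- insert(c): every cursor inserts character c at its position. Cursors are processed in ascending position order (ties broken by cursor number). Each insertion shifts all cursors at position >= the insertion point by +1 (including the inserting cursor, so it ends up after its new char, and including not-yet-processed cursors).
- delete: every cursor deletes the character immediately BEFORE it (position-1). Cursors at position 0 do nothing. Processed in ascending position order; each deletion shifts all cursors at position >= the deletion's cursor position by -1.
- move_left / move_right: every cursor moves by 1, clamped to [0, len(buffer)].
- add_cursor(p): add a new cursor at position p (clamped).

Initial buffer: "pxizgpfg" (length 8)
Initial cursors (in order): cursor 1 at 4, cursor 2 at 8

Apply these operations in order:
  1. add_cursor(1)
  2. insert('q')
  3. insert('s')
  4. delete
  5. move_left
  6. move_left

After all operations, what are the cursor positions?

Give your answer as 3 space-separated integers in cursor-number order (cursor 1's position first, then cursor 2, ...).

After op 1 (add_cursor(1)): buffer="pxizgpfg" (len 8), cursors c3@1 c1@4 c2@8, authorship ........
After op 2 (insert('q')): buffer="pqxizqgpfgq" (len 11), cursors c3@2 c1@6 c2@11, authorship .3...1....2
After op 3 (insert('s')): buffer="pqsxizqsgpfgqs" (len 14), cursors c3@3 c1@8 c2@14, authorship .33...11....22
After op 4 (delete): buffer="pqxizqgpfgq" (len 11), cursors c3@2 c1@6 c2@11, authorship .3...1....2
After op 5 (move_left): buffer="pqxizqgpfgq" (len 11), cursors c3@1 c1@5 c2@10, authorship .3...1....2
After op 6 (move_left): buffer="pqxizqgpfgq" (len 11), cursors c3@0 c1@4 c2@9, authorship .3...1....2

Answer: 4 9 0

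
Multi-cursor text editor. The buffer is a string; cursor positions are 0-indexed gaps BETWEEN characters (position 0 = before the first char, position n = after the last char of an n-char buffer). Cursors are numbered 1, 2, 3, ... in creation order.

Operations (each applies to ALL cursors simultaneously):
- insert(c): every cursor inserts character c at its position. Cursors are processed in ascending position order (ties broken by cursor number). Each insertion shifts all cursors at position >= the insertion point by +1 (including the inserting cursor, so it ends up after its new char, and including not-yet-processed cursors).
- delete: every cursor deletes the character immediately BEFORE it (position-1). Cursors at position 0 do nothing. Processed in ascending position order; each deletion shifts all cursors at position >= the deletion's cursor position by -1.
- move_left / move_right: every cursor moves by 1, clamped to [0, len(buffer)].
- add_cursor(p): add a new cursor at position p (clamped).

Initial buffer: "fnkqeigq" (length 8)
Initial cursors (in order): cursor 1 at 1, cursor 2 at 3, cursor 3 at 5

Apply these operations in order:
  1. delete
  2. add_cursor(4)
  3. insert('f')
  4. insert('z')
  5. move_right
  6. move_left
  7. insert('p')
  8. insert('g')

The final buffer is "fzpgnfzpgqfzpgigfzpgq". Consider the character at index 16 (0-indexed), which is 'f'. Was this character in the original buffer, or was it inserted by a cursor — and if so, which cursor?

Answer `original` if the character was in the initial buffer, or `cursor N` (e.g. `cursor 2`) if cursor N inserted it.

After op 1 (delete): buffer="nqigq" (len 5), cursors c1@0 c2@1 c3@2, authorship .....
After op 2 (add_cursor(4)): buffer="nqigq" (len 5), cursors c1@0 c2@1 c3@2 c4@4, authorship .....
After op 3 (insert('f')): buffer="fnfqfigfq" (len 9), cursors c1@1 c2@3 c3@5 c4@8, authorship 1.2.3..4.
After op 4 (insert('z')): buffer="fznfzqfzigfzq" (len 13), cursors c1@2 c2@5 c3@8 c4@12, authorship 11.22.33..44.
After op 5 (move_right): buffer="fznfzqfzigfzq" (len 13), cursors c1@3 c2@6 c3@9 c4@13, authorship 11.22.33..44.
After op 6 (move_left): buffer="fznfzqfzigfzq" (len 13), cursors c1@2 c2@5 c3@8 c4@12, authorship 11.22.33..44.
After op 7 (insert('p')): buffer="fzpnfzpqfzpigfzpq" (len 17), cursors c1@3 c2@7 c3@11 c4@16, authorship 111.222.333..444.
After op 8 (insert('g')): buffer="fzpgnfzpgqfzpgigfzpgq" (len 21), cursors c1@4 c2@9 c3@14 c4@20, authorship 1111.2222.3333..4444.
Authorship (.=original, N=cursor N): 1 1 1 1 . 2 2 2 2 . 3 3 3 3 . . 4 4 4 4 .
Index 16: author = 4

Answer: cursor 4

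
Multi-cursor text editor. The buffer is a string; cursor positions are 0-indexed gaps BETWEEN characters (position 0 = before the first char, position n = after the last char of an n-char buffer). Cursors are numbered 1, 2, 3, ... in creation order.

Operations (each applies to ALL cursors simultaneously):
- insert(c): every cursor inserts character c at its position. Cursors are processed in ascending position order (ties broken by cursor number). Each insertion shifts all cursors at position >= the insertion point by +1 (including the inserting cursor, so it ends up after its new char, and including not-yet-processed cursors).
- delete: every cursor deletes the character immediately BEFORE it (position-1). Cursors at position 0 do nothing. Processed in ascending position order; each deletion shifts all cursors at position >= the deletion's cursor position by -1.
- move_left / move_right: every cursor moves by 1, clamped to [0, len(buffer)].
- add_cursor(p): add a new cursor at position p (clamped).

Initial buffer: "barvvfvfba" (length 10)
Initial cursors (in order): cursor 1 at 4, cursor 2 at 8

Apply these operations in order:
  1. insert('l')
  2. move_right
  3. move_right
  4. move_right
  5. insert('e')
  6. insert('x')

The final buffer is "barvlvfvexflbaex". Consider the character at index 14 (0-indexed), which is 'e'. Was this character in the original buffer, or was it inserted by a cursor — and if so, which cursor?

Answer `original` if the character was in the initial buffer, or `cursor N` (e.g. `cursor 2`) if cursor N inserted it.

Answer: cursor 2

Derivation:
After op 1 (insert('l')): buffer="barvlvfvflba" (len 12), cursors c1@5 c2@10, authorship ....1....2..
After op 2 (move_right): buffer="barvlvfvflba" (len 12), cursors c1@6 c2@11, authorship ....1....2..
After op 3 (move_right): buffer="barvlvfvflba" (len 12), cursors c1@7 c2@12, authorship ....1....2..
After op 4 (move_right): buffer="barvlvfvflba" (len 12), cursors c1@8 c2@12, authorship ....1....2..
After op 5 (insert('e')): buffer="barvlvfveflbae" (len 14), cursors c1@9 c2@14, authorship ....1...1.2..2
After op 6 (insert('x')): buffer="barvlvfvexflbaex" (len 16), cursors c1@10 c2@16, authorship ....1...11.2..22
Authorship (.=original, N=cursor N): . . . . 1 . . . 1 1 . 2 . . 2 2
Index 14: author = 2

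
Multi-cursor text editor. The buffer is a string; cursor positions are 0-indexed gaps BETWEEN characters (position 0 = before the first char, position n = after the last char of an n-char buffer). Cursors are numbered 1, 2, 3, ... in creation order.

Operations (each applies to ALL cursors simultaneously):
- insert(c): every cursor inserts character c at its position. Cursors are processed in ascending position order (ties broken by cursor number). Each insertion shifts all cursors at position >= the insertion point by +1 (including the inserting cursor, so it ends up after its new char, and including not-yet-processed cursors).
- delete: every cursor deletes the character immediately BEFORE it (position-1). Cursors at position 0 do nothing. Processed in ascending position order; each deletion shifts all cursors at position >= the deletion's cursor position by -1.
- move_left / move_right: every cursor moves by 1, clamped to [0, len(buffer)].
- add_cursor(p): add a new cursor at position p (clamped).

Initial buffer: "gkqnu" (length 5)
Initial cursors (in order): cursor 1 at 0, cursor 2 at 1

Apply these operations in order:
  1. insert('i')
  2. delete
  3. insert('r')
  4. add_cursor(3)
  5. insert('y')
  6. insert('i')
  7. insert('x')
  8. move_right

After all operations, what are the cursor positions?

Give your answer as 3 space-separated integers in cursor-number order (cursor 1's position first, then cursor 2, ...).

After op 1 (insert('i')): buffer="igikqnu" (len 7), cursors c1@1 c2@3, authorship 1.2....
After op 2 (delete): buffer="gkqnu" (len 5), cursors c1@0 c2@1, authorship .....
After op 3 (insert('r')): buffer="rgrkqnu" (len 7), cursors c1@1 c2@3, authorship 1.2....
After op 4 (add_cursor(3)): buffer="rgrkqnu" (len 7), cursors c1@1 c2@3 c3@3, authorship 1.2....
After op 5 (insert('y')): buffer="rygryykqnu" (len 10), cursors c1@2 c2@6 c3@6, authorship 11.223....
After op 6 (insert('i')): buffer="ryigryyiikqnu" (len 13), cursors c1@3 c2@9 c3@9, authorship 111.22323....
After op 7 (insert('x')): buffer="ryixgryyiixxkqnu" (len 16), cursors c1@4 c2@12 c3@12, authorship 1111.2232323....
After op 8 (move_right): buffer="ryixgryyiixxkqnu" (len 16), cursors c1@5 c2@13 c3@13, authorship 1111.2232323....

Answer: 5 13 13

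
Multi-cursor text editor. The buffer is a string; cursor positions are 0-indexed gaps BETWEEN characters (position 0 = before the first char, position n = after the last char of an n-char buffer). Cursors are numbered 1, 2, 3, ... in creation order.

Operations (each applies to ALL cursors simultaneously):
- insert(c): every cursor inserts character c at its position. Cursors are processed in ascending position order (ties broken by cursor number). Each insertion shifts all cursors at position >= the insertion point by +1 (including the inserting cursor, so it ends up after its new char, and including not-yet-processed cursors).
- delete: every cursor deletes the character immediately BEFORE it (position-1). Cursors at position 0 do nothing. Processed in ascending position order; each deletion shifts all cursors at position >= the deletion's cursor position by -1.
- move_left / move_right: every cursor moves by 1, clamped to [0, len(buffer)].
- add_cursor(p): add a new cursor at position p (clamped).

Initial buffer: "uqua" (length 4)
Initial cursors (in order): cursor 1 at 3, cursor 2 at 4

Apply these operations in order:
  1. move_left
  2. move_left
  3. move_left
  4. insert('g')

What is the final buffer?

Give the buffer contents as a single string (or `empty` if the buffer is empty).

After op 1 (move_left): buffer="uqua" (len 4), cursors c1@2 c2@3, authorship ....
After op 2 (move_left): buffer="uqua" (len 4), cursors c1@1 c2@2, authorship ....
After op 3 (move_left): buffer="uqua" (len 4), cursors c1@0 c2@1, authorship ....
After op 4 (insert('g')): buffer="gugqua" (len 6), cursors c1@1 c2@3, authorship 1.2...

Answer: gugqua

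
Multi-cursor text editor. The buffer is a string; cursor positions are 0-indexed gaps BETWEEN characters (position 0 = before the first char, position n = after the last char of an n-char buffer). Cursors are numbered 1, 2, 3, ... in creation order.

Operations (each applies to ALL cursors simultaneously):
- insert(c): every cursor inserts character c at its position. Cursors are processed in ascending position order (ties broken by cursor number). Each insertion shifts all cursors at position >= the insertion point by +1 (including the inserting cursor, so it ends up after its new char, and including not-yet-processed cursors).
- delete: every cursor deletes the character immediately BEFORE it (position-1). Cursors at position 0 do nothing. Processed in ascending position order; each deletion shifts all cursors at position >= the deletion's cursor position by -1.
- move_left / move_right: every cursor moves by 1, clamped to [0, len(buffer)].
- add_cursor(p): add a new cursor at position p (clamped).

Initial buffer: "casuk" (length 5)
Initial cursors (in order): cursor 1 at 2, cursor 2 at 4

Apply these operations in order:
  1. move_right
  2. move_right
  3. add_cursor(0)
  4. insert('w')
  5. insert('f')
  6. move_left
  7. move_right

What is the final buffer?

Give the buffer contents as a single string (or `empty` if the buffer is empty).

After op 1 (move_right): buffer="casuk" (len 5), cursors c1@3 c2@5, authorship .....
After op 2 (move_right): buffer="casuk" (len 5), cursors c1@4 c2@5, authorship .....
After op 3 (add_cursor(0)): buffer="casuk" (len 5), cursors c3@0 c1@4 c2@5, authorship .....
After op 4 (insert('w')): buffer="wcasuwkw" (len 8), cursors c3@1 c1@6 c2@8, authorship 3....1.2
After op 5 (insert('f')): buffer="wfcasuwfkwf" (len 11), cursors c3@2 c1@8 c2@11, authorship 33....11.22
After op 6 (move_left): buffer="wfcasuwfkwf" (len 11), cursors c3@1 c1@7 c2@10, authorship 33....11.22
After op 7 (move_right): buffer="wfcasuwfkwf" (len 11), cursors c3@2 c1@8 c2@11, authorship 33....11.22

Answer: wfcasuwfkwf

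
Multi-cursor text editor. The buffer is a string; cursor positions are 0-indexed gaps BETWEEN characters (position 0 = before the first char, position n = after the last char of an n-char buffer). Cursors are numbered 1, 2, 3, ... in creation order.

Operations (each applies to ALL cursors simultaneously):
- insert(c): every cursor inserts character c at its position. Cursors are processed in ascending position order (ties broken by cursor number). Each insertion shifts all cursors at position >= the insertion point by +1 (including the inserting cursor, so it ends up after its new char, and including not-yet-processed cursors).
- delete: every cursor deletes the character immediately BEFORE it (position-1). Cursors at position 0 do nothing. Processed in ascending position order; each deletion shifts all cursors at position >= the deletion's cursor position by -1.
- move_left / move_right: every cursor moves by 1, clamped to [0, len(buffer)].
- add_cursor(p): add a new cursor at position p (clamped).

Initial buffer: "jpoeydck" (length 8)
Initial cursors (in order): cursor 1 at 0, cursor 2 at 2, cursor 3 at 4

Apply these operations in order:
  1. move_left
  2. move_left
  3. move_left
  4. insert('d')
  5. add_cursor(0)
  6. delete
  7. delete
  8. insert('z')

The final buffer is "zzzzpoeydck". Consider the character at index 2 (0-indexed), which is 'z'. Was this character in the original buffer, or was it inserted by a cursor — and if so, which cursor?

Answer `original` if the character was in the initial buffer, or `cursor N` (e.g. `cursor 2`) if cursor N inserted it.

After op 1 (move_left): buffer="jpoeydck" (len 8), cursors c1@0 c2@1 c3@3, authorship ........
After op 2 (move_left): buffer="jpoeydck" (len 8), cursors c1@0 c2@0 c3@2, authorship ........
After op 3 (move_left): buffer="jpoeydck" (len 8), cursors c1@0 c2@0 c3@1, authorship ........
After op 4 (insert('d')): buffer="ddjdpoeydck" (len 11), cursors c1@2 c2@2 c3@4, authorship 12.3.......
After op 5 (add_cursor(0)): buffer="ddjdpoeydck" (len 11), cursors c4@0 c1@2 c2@2 c3@4, authorship 12.3.......
After op 6 (delete): buffer="jpoeydck" (len 8), cursors c1@0 c2@0 c4@0 c3@1, authorship ........
After op 7 (delete): buffer="poeydck" (len 7), cursors c1@0 c2@0 c3@0 c4@0, authorship .......
After op 8 (insert('z')): buffer="zzzzpoeydck" (len 11), cursors c1@4 c2@4 c3@4 c4@4, authorship 1234.......
Authorship (.=original, N=cursor N): 1 2 3 4 . . . . . . .
Index 2: author = 3

Answer: cursor 3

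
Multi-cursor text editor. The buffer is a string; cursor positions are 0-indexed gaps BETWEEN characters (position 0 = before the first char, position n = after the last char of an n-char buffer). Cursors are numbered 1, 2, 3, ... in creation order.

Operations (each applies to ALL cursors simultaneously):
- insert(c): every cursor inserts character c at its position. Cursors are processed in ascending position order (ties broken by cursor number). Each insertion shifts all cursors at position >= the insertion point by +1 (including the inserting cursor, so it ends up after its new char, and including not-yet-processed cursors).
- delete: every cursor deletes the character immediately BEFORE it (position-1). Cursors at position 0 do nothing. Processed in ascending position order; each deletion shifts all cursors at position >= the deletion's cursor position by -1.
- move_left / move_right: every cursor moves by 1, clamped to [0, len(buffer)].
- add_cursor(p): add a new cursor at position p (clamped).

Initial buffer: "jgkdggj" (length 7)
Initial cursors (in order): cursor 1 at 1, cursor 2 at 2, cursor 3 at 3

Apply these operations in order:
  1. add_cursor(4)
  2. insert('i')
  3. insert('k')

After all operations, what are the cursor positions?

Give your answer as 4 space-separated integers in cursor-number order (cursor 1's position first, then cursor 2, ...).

Answer: 3 6 9 12

Derivation:
After op 1 (add_cursor(4)): buffer="jgkdggj" (len 7), cursors c1@1 c2@2 c3@3 c4@4, authorship .......
After op 2 (insert('i')): buffer="jigikidiggj" (len 11), cursors c1@2 c2@4 c3@6 c4@8, authorship .1.2.3.4...
After op 3 (insert('k')): buffer="jikgikkikdikggj" (len 15), cursors c1@3 c2@6 c3@9 c4@12, authorship .11.22.33.44...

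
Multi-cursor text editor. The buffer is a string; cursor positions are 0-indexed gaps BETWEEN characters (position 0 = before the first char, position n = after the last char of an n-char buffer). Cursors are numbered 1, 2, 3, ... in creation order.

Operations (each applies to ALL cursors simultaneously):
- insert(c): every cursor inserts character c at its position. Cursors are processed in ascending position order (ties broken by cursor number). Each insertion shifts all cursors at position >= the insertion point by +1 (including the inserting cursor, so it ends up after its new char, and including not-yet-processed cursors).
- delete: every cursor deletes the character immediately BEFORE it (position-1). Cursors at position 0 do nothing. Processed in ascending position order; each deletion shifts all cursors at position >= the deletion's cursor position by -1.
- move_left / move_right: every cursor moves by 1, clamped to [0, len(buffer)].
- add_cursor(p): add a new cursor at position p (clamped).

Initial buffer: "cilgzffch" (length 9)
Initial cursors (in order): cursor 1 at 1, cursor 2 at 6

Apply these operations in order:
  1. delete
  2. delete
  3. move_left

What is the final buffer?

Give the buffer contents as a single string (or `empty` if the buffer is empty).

Answer: ilgfch

Derivation:
After op 1 (delete): buffer="ilgzfch" (len 7), cursors c1@0 c2@4, authorship .......
After op 2 (delete): buffer="ilgfch" (len 6), cursors c1@0 c2@3, authorship ......
After op 3 (move_left): buffer="ilgfch" (len 6), cursors c1@0 c2@2, authorship ......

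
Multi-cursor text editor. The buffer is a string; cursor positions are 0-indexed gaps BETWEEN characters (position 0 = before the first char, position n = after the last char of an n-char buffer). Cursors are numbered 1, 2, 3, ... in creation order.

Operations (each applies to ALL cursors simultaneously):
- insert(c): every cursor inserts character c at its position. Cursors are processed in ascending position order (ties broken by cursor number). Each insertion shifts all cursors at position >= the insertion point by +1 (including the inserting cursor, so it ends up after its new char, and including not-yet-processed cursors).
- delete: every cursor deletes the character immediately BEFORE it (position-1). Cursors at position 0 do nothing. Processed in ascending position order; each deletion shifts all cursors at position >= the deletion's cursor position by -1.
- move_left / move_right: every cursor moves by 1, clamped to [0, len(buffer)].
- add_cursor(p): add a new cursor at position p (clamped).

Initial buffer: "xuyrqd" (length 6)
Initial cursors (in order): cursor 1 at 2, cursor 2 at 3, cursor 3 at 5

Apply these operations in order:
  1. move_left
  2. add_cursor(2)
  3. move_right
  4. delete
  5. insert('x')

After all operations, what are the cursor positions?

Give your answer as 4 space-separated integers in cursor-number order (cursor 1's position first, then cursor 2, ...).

Answer: 3 3 5 3

Derivation:
After op 1 (move_left): buffer="xuyrqd" (len 6), cursors c1@1 c2@2 c3@4, authorship ......
After op 2 (add_cursor(2)): buffer="xuyrqd" (len 6), cursors c1@1 c2@2 c4@2 c3@4, authorship ......
After op 3 (move_right): buffer="xuyrqd" (len 6), cursors c1@2 c2@3 c4@3 c3@5, authorship ......
After op 4 (delete): buffer="rd" (len 2), cursors c1@0 c2@0 c4@0 c3@1, authorship ..
After op 5 (insert('x')): buffer="xxxrxd" (len 6), cursors c1@3 c2@3 c4@3 c3@5, authorship 124.3.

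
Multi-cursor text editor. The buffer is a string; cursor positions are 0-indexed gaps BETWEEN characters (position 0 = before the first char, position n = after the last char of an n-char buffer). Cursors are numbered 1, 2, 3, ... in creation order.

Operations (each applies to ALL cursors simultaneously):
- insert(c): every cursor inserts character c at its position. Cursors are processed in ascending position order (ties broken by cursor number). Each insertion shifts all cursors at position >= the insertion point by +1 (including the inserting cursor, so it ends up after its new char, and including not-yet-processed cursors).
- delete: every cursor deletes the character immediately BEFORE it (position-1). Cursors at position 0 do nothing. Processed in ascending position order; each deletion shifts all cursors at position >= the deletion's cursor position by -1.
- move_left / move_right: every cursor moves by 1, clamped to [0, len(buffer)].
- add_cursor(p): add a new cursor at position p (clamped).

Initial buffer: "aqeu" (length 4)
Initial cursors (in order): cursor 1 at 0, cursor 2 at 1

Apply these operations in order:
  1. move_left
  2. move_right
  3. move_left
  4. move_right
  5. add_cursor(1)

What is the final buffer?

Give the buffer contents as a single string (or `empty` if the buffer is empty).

After op 1 (move_left): buffer="aqeu" (len 4), cursors c1@0 c2@0, authorship ....
After op 2 (move_right): buffer="aqeu" (len 4), cursors c1@1 c2@1, authorship ....
After op 3 (move_left): buffer="aqeu" (len 4), cursors c1@0 c2@0, authorship ....
After op 4 (move_right): buffer="aqeu" (len 4), cursors c1@1 c2@1, authorship ....
After op 5 (add_cursor(1)): buffer="aqeu" (len 4), cursors c1@1 c2@1 c3@1, authorship ....

Answer: aqeu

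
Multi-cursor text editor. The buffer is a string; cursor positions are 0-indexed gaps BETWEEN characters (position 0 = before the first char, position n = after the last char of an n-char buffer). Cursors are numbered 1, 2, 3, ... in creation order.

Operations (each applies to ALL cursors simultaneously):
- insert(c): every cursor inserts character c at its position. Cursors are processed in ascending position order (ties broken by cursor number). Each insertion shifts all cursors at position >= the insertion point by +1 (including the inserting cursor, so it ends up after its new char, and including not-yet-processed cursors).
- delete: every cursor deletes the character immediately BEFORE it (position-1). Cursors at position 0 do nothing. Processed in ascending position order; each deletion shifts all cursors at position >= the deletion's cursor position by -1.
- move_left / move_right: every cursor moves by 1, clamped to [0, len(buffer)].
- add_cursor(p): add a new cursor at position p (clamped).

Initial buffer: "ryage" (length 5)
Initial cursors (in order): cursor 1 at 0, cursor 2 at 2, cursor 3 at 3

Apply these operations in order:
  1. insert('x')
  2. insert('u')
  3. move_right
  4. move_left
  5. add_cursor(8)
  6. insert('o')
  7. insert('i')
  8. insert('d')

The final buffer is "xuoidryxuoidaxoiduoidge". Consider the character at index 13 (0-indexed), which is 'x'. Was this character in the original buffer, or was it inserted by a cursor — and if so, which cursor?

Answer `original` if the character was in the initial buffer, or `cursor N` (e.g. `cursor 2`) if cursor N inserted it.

Answer: cursor 3

Derivation:
After op 1 (insert('x')): buffer="xryxaxge" (len 8), cursors c1@1 c2@4 c3@6, authorship 1..2.3..
After op 2 (insert('u')): buffer="xuryxuaxuge" (len 11), cursors c1@2 c2@6 c3@9, authorship 11..22.33..
After op 3 (move_right): buffer="xuryxuaxuge" (len 11), cursors c1@3 c2@7 c3@10, authorship 11..22.33..
After op 4 (move_left): buffer="xuryxuaxuge" (len 11), cursors c1@2 c2@6 c3@9, authorship 11..22.33..
After op 5 (add_cursor(8)): buffer="xuryxuaxuge" (len 11), cursors c1@2 c2@6 c4@8 c3@9, authorship 11..22.33..
After op 6 (insert('o')): buffer="xuoryxuoaxouoge" (len 15), cursors c1@3 c2@8 c4@11 c3@13, authorship 111..222.3433..
After op 7 (insert('i')): buffer="xuoiryxuoiaxoiuoige" (len 19), cursors c1@4 c2@10 c4@14 c3@17, authorship 1111..2222.344333..
After op 8 (insert('d')): buffer="xuoidryxuoidaxoiduoidge" (len 23), cursors c1@5 c2@12 c4@17 c3@21, authorship 11111..22222.34443333..
Authorship (.=original, N=cursor N): 1 1 1 1 1 . . 2 2 2 2 2 . 3 4 4 4 3 3 3 3 . .
Index 13: author = 3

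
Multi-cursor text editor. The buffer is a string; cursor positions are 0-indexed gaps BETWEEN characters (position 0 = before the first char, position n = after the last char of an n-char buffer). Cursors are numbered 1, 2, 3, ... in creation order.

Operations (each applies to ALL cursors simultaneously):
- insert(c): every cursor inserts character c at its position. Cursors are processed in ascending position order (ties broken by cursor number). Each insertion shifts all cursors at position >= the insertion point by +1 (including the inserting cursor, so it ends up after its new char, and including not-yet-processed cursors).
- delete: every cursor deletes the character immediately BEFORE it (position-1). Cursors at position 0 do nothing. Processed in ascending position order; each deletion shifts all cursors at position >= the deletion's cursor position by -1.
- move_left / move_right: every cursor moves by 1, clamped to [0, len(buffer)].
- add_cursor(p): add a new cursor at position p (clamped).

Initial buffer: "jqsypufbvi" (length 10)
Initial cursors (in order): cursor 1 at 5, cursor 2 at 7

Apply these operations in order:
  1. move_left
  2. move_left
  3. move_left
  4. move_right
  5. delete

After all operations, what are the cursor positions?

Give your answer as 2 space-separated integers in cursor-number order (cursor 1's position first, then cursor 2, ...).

Answer: 2 3

Derivation:
After op 1 (move_left): buffer="jqsypufbvi" (len 10), cursors c1@4 c2@6, authorship ..........
After op 2 (move_left): buffer="jqsypufbvi" (len 10), cursors c1@3 c2@5, authorship ..........
After op 3 (move_left): buffer="jqsypufbvi" (len 10), cursors c1@2 c2@4, authorship ..........
After op 4 (move_right): buffer="jqsypufbvi" (len 10), cursors c1@3 c2@5, authorship ..........
After op 5 (delete): buffer="jqyufbvi" (len 8), cursors c1@2 c2@3, authorship ........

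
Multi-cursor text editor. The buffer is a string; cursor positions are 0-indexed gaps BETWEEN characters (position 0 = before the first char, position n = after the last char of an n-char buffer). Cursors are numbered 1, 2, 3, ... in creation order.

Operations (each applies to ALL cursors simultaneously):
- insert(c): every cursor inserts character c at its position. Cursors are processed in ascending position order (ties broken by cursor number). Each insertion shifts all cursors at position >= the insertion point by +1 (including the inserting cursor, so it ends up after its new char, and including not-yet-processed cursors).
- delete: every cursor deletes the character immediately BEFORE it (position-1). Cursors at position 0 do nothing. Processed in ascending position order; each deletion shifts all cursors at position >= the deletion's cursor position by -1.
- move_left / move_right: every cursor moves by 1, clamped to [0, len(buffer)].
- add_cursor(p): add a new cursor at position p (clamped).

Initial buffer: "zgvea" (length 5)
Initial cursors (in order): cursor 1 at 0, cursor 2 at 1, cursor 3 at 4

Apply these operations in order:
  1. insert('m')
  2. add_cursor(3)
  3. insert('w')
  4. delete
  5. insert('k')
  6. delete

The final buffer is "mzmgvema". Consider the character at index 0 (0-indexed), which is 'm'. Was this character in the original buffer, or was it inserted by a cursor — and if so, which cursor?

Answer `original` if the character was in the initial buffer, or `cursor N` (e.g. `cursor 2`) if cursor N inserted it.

After op 1 (insert('m')): buffer="mzmgvema" (len 8), cursors c1@1 c2@3 c3@7, authorship 1.2...3.
After op 2 (add_cursor(3)): buffer="mzmgvema" (len 8), cursors c1@1 c2@3 c4@3 c3@7, authorship 1.2...3.
After op 3 (insert('w')): buffer="mwzmwwgvemwa" (len 12), cursors c1@2 c2@6 c4@6 c3@11, authorship 11.224...33.
After op 4 (delete): buffer="mzmgvema" (len 8), cursors c1@1 c2@3 c4@3 c3@7, authorship 1.2...3.
After op 5 (insert('k')): buffer="mkzmkkgvemka" (len 12), cursors c1@2 c2@6 c4@6 c3@11, authorship 11.224...33.
After op 6 (delete): buffer="mzmgvema" (len 8), cursors c1@1 c2@3 c4@3 c3@7, authorship 1.2...3.
Authorship (.=original, N=cursor N): 1 . 2 . . . 3 .
Index 0: author = 1

Answer: cursor 1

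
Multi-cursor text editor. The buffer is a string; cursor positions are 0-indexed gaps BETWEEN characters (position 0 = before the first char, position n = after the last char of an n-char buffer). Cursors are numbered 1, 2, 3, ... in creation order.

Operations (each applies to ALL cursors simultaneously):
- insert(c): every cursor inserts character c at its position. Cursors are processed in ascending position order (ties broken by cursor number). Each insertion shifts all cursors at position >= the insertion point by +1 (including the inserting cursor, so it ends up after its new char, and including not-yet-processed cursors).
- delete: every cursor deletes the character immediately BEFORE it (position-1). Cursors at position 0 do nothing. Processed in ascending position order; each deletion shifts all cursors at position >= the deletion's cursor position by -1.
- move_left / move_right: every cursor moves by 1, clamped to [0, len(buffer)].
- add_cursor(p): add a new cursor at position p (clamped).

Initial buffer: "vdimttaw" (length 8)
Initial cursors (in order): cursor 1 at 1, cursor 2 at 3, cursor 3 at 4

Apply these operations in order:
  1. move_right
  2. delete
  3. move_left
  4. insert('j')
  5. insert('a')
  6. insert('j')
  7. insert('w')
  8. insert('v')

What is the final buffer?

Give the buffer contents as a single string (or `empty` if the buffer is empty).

After op 1 (move_right): buffer="vdimttaw" (len 8), cursors c1@2 c2@4 c3@5, authorship ........
After op 2 (delete): buffer="vitaw" (len 5), cursors c1@1 c2@2 c3@2, authorship .....
After op 3 (move_left): buffer="vitaw" (len 5), cursors c1@0 c2@1 c3@1, authorship .....
After op 4 (insert('j')): buffer="jvjjitaw" (len 8), cursors c1@1 c2@4 c3@4, authorship 1.23....
After op 5 (insert('a')): buffer="javjjaaitaw" (len 11), cursors c1@2 c2@7 c3@7, authorship 11.2323....
After op 6 (insert('j')): buffer="jajvjjaajjitaw" (len 14), cursors c1@3 c2@10 c3@10, authorship 111.232323....
After op 7 (insert('w')): buffer="jajwvjjaajjwwitaw" (len 17), cursors c1@4 c2@13 c3@13, authorship 1111.23232323....
After op 8 (insert('v')): buffer="jajwvvjjaajjwwvvitaw" (len 20), cursors c1@5 c2@16 c3@16, authorship 11111.2323232323....

Answer: jajwvvjjaajjwwvvitaw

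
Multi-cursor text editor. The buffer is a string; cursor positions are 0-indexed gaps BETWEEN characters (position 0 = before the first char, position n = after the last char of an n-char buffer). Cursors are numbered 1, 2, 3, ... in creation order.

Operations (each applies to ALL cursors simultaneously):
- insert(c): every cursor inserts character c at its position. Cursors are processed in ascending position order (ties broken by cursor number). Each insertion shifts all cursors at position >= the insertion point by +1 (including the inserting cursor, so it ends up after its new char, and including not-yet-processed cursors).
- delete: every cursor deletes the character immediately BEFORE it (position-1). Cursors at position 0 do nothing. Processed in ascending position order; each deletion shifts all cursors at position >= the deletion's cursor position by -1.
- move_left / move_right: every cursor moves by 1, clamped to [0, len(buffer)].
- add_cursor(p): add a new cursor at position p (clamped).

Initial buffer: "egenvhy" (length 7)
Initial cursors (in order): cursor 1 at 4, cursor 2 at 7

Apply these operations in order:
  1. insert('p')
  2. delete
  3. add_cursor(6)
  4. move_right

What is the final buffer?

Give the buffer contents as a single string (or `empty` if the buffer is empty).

Answer: egenvhy

Derivation:
After op 1 (insert('p')): buffer="egenpvhyp" (len 9), cursors c1@5 c2@9, authorship ....1...2
After op 2 (delete): buffer="egenvhy" (len 7), cursors c1@4 c2@7, authorship .......
After op 3 (add_cursor(6)): buffer="egenvhy" (len 7), cursors c1@4 c3@6 c2@7, authorship .......
After op 4 (move_right): buffer="egenvhy" (len 7), cursors c1@5 c2@7 c3@7, authorship .......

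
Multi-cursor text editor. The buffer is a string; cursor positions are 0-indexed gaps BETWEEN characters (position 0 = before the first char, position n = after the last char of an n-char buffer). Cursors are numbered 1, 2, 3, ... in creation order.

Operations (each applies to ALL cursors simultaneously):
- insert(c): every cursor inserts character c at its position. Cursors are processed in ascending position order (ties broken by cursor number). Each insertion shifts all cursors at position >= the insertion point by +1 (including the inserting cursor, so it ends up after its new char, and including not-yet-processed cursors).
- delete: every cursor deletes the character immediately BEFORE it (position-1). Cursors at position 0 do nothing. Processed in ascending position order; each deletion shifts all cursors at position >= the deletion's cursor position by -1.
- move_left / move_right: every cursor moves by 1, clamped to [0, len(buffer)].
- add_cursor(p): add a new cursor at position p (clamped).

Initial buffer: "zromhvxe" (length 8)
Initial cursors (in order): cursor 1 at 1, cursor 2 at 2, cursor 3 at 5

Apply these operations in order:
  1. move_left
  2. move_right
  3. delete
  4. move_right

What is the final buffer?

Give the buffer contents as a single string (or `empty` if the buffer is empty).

Answer: omvxe

Derivation:
After op 1 (move_left): buffer="zromhvxe" (len 8), cursors c1@0 c2@1 c3@4, authorship ........
After op 2 (move_right): buffer="zromhvxe" (len 8), cursors c1@1 c2@2 c3@5, authorship ........
After op 3 (delete): buffer="omvxe" (len 5), cursors c1@0 c2@0 c3@2, authorship .....
After op 4 (move_right): buffer="omvxe" (len 5), cursors c1@1 c2@1 c3@3, authorship .....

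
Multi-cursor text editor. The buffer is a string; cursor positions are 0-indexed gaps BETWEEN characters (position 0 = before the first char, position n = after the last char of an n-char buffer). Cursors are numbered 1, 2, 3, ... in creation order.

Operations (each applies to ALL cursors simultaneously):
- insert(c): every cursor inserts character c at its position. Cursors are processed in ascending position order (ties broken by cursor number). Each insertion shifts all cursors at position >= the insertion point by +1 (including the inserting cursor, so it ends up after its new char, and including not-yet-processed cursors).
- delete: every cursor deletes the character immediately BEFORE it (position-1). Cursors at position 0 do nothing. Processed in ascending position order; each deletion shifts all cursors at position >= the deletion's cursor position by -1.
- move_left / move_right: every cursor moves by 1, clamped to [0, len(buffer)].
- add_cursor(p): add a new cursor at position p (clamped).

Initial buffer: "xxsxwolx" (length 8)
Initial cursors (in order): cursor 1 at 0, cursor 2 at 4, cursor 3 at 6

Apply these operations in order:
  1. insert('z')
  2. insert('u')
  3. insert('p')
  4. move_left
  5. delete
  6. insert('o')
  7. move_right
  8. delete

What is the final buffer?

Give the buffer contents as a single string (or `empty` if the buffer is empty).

Answer: zoxxsxzowozolx

Derivation:
After op 1 (insert('z')): buffer="zxxsxzwozlx" (len 11), cursors c1@1 c2@6 c3@9, authorship 1....2..3..
After op 2 (insert('u')): buffer="zuxxsxzuwozulx" (len 14), cursors c1@2 c2@8 c3@12, authorship 11....22..33..
After op 3 (insert('p')): buffer="zupxxsxzupwozuplx" (len 17), cursors c1@3 c2@10 c3@15, authorship 111....222..333..
After op 4 (move_left): buffer="zupxxsxzupwozuplx" (len 17), cursors c1@2 c2@9 c3@14, authorship 111....222..333..
After op 5 (delete): buffer="zpxxsxzpwozplx" (len 14), cursors c1@1 c2@7 c3@11, authorship 11....22..33..
After op 6 (insert('o')): buffer="zopxxsxzopwozoplx" (len 17), cursors c1@2 c2@9 c3@14, authorship 111....222..333..
After op 7 (move_right): buffer="zopxxsxzopwozoplx" (len 17), cursors c1@3 c2@10 c3@15, authorship 111....222..333..
After op 8 (delete): buffer="zoxxsxzowozolx" (len 14), cursors c1@2 c2@8 c3@12, authorship 11....22..33..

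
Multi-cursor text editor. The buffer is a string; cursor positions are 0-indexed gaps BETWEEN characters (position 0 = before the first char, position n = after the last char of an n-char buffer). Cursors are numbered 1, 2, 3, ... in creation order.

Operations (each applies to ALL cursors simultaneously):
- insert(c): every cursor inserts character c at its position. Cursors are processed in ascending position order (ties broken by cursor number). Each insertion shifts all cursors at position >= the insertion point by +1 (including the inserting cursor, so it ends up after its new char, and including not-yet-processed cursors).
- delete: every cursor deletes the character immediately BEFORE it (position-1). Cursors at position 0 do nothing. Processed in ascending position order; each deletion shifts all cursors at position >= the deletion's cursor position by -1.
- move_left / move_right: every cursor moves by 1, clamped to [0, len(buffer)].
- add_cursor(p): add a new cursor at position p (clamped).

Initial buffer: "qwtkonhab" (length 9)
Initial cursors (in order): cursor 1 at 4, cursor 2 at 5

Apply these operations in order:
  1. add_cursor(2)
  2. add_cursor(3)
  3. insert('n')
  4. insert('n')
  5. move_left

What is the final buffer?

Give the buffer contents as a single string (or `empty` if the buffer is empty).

Answer: qwnntnnknnonnnhab

Derivation:
After op 1 (add_cursor(2)): buffer="qwtkonhab" (len 9), cursors c3@2 c1@4 c2@5, authorship .........
After op 2 (add_cursor(3)): buffer="qwtkonhab" (len 9), cursors c3@2 c4@3 c1@4 c2@5, authorship .........
After op 3 (insert('n')): buffer="qwntnknonnhab" (len 13), cursors c3@3 c4@5 c1@7 c2@9, authorship ..3.4.1.2....
After op 4 (insert('n')): buffer="qwnntnnknnonnnhab" (len 17), cursors c3@4 c4@7 c1@10 c2@13, authorship ..33.44.11.22....
After op 5 (move_left): buffer="qwnntnnknnonnnhab" (len 17), cursors c3@3 c4@6 c1@9 c2@12, authorship ..33.44.11.22....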